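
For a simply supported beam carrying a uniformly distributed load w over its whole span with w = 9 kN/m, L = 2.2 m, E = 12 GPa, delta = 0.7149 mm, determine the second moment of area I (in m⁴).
Model: a simply supported beam carrying a uniformly distributed load w over its whole span, so delta = (5·w·L^4) / (384·E·I).
Solve for I: I = (5·w·L^4) / (384·delta·E).
Convert to SI units:
  w = 9 kN/m = 9000 N/m
  E = 12 GPa = 1.2 × 10¹⁰ Pa
  delta = 0.7149 mm = 0.0007149 m
Substitute:
  I = (5 × 9000 × 2.2^4) / (384 × 0.0007149 × (1.2 × 10¹⁰))
  I = 0.00032 m⁴
Final answer: I = 0.00032 m⁴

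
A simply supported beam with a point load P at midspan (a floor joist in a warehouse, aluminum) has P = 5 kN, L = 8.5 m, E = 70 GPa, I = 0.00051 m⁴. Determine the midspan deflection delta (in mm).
Model: a simply supported beam with a point load P at midspan, so delta = (P·L^3) / (48·E·I).
Convert to SI units:
  P = 5 kN = 5000 N
  E = 70 GPa = 7 × 10¹⁰ Pa
Substitute:
  delta = (5000 × 8.5^3) / (48 × (7 × 10¹⁰) × 0.00051)
  delta = 0.001792 m
Convert: delta = 0.001792 m = 1.792 mm
Final answer: delta = 1.792 mm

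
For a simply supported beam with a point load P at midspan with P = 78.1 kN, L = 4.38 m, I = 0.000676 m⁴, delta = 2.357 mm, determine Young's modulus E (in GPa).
Model: a simply supported beam with a point load P at midspan, so delta = (P·L^3) / (48·E·I).
Solve for E: E = (P·L^3) / (48·delta·I).
Convert to SI units:
  P = 78.1 kN = 78100 N
  delta = 2.357 mm = 0.002357 m
Substitute:
  E = (78100 × 4.38^3) / (48 × 0.002357 × 0.000676)
  E = 8.581 × 10¹⁰ Pa
Convert: E = 8.581 × 10¹⁰ Pa = 85.81 GPa
Final answer: E = 85.81 GPa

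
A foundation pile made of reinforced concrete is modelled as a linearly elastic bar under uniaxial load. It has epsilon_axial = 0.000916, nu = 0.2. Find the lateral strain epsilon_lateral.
Model: a linearly elastic bar under uniaxial load, so epsilon_lateral = -nu·epsilon_axial.
Substitute:
  epsilon_lateral = -(0.2 × 0.000916)
  epsilon_lateral = -0.0001832
Final answer: epsilon_lateral = -0.0001832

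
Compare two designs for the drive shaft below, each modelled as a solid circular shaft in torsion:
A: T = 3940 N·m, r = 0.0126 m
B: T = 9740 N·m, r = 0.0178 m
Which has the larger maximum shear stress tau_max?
Model: a solid circular shaft in torsion, so tau_max = (2·T) / (π·r^3) (SI units).
  A: tau_max = (2 × 3940) / (π × 0.0126^3) = 1.254 × 10⁹ Pa = 1254 MPa
  B: tau_max = (2 × 9740) / (π × 0.0178^3) = 1.099 × 10⁹ Pa = 1099 MPa
1254 MPa > 1099 MPa, so A is larger.
Final answer: A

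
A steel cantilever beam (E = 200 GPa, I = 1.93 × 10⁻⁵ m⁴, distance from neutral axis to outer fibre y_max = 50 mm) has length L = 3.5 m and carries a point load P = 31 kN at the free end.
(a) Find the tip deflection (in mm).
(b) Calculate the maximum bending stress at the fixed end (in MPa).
(a) Tip deflection of a cantilever with an end point load: δ = P·L^3 / (3·E·I). Convert P = 31 kN = 31000 N, E = 200 GPa = 2 × 10¹¹ Pa.
  δ = (31000 × 3.5^3) / (3 × (2 × 10¹¹) × (1.93 × 10⁻⁵)) = 0.1148 m = 114.8 mm
(b) Maximum bending moment at the fixed end: M = P·L = 31000 × 3.5 = 108500 N·m. Convert y_max = 50 mm = 0.05 m.
  σ = M·y_max / I = (108500 × 0.05) / (1.93 × 10⁻⁵) = 2.811 × 10⁸ Pa = 281.1 MPa
Final answer: (a) δ = 114.8 mm, (b) σ = 281.1 MPa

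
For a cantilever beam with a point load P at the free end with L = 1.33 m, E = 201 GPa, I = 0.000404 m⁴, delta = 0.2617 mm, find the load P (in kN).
Model: a cantilever beam with a point load P at the free end, so delta = (P·L^3) / (3·E·I).
Solve for P: P = (3·delta·E·I) / L^3.
Convert to SI units:
  E = 201 GPa = 2.01 × 10¹¹ Pa
  delta = 0.2617 mm = 0.0002617 m
Substitute:
  P = (3 × 0.0002617 × (2.01 × 10¹¹) × 0.000404) / 1.33^3
  P = 27100 N
Convert: P = 27100 N = 27.1 kN
Final answer: P = 27.1 kN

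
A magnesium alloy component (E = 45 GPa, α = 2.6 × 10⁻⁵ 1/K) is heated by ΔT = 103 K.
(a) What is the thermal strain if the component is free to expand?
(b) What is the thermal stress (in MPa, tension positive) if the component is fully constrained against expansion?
(a) Free thermal strain ε_th = α·ΔT = (2.6 × 10⁻⁵) × 103 = 0.002678
(b) Fully constrained, the expansion is suppressed, so σ = -E·α·ΔT. Convert E = 45 GPa = 4.5 × 10¹⁰ Pa.
  σ = -(4.5 × 10¹⁰) × (2.6 × 10⁻⁵) × 103 = -1.205 × 10⁸ Pa = -120.5 MPa (compressive)
Final answer: (a) ε_th = 0.002678, (b) σ = -120.5 MPa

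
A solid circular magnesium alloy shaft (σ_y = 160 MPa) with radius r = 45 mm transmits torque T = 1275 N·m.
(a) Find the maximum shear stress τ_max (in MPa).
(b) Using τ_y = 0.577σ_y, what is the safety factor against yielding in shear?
(a) For a solid circular shaft, τ_max = T·r/J with J = π·r^4/2, i.e. τ_max = 2·T / (π·r^3). Convert r = 45 mm = 0.045 m.
  τ_max = (2 × 1275) / (π × 0.045^3) = 8.907 × 10⁶ Pa = 8.907 MPa
(b) τ_y = 0.577 × 160 = 92.32 MPa
  SF = τ_y/τ_max = 92.32 / 8.907 = 10.36
Final answer: (a) τ_max = 8.907 MPa, (b) SF = 10.36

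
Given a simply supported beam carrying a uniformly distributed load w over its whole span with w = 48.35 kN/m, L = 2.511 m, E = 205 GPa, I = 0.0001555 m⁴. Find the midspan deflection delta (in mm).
Model: a simply supported beam carrying a uniformly distributed load w over its whole span, so delta = (5·w·L^4) / (384·E·I).
Convert to SI units:
  w = 48.35 kN/m = 48350 N/m
  E = 205 GPa = 2.05 × 10¹¹ Pa
Substitute:
  delta = (5 × 48350 × 2.511^4) / (384 × (2.05 × 10¹¹) × 0.0001555)
  delta = 0.0007851 m
Convert: delta = 0.0007851 m = 0.7851 mm
Final answer: delta = 0.7851 mm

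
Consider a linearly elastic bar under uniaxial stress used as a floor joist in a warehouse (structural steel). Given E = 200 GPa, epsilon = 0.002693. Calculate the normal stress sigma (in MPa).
Model: a linearly elastic bar under uniaxial stress, so sigma = E·epsilon.
Convert to SI units:
  E = 200 GPa = 2 × 10¹¹ Pa
Substitute:
  sigma = (2 × 10¹¹) × 0.002693
  sigma = 5.386 × 10⁸ Pa
Convert: sigma = 5.386 × 10⁸ Pa = 538.6 MPa
Final answer: sigma = 538.6 MPa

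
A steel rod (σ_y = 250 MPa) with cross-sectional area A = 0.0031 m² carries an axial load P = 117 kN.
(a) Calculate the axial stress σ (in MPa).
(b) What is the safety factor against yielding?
(a) Axial stress σ = P/A. Convert P = 117 kN = 117000 N.
  σ = 117000 / 0.0031 = 3.774 × 10⁷ Pa = 37.74 MPa
(b) Safety factor SF = σ_y/σ = 250 / 37.74 = 6.624
Final answer: (a) σ = 37.74 MPa, (b) SF = 6.624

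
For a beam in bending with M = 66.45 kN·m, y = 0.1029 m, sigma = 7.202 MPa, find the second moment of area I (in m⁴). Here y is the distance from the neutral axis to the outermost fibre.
Model: a beam in bending, so sigma = (M·y) / I.
Solve for I: I = (M·y) / sigma.
Convert to SI units:
  M = 66.45 kN·m = 66450 N·m
  sigma = 7.202 MPa = 7.202 × 10⁶ Pa
Substitute:
  I = (66450 × 0.1029) / (7.202 × 10⁶)
  I = 0.0009494 m⁴
Final answer: I = 0.0009494 m⁴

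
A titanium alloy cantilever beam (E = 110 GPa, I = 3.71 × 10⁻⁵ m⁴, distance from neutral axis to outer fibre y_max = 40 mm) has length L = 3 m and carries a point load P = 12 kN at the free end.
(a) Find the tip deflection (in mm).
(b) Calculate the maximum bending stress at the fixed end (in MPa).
(a) Tip deflection of a cantilever with an end point load: δ = P·L^3 / (3·E·I). Convert P = 12 kN = 12000 N, E = 110 GPa = 1.1 × 10¹¹ Pa.
  δ = (12000 × 3^3) / (3 × (1.1 × 10¹¹) × (3.71 × 10⁻⁵)) = 0.02646 m = 26.46 mm
(b) Maximum bending moment at the fixed end: M = P·L = 12000 × 3 = 36000 N·m. Convert y_max = 40 mm = 0.04 m.
  σ = M·y_max / I = (36000 × 0.04) / (3.71 × 10⁻⁵) = 3.881 × 10⁷ Pa = 38.81 MPa
Final answer: (a) δ = 26.46 mm, (b) σ = 38.81 MPa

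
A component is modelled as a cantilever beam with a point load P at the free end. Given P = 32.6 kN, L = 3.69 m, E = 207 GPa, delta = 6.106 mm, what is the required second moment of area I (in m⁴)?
Model: a cantilever beam with a point load P at the free end, so delta = (P·L^3) / (3·E·I).
Solve for I: I = (P·L^3) / (3·delta·E).
Convert to SI units:
  P = 32.6 kN = 32600 N
  E = 207 GPa = 2.07 × 10¹¹ Pa
  delta = 6.106 mm = 0.006106 m
Substitute:
  I = (32600 × 3.69^3) / (3 × 0.006106 × (2.07 × 10¹¹))
  I = 0.000432 m⁴
Final answer: I = 0.000432 m⁴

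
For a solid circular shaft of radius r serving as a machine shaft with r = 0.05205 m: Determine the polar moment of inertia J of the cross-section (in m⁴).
Model: a solid circular shaft of radius r, so J = (π·r^4) / 2.
Substitute:
  J = (π × 0.05205^4) / 2
  J = 1.153 × 10⁻⁵ m⁴
Final answer: J = 1.153 × 10⁻⁵ m⁴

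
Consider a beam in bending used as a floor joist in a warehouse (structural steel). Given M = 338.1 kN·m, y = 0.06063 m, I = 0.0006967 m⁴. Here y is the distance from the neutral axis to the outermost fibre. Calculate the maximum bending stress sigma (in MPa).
Model: a beam in bending, so sigma = (M·y) / I.
Convert to SI units:
  M = 338.1 kN·m = 338100 N·m
Substitute:
  sigma = (338100 × 0.06063) / 0.0006967
  sigma = 2.942 × 10⁷ Pa
Convert: sigma = 2.942 × 10⁷ Pa = 29.42 MPa
Final answer: sigma = 29.42 MPa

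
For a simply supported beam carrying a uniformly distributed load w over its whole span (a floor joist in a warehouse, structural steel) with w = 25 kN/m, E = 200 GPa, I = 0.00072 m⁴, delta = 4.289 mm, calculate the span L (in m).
Model: a simply supported beam carrying a uniformly distributed load w over its whole span, so delta = (5·w·L^4) / (384·E·I).
Solve for L: L = ((384·delta·E·I) / (5·w))^(1/4).
Convert to SI units:
  w = 25 kN/m = 25000 N/m
  E = 200 GPa = 2 × 10¹¹ Pa
  delta = 4.289 mm = 0.004289 m
Substitute:
  L = ((384 × 0.004289 × (2 × 10¹¹) × 0.00072) / (5 × 25000))^(1/4)
  L = 6.6 m
Final answer: L = 6.6 m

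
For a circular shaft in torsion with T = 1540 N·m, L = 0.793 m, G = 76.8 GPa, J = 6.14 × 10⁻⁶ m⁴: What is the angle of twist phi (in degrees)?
Model: a circular shaft in torsion, so phi = (T·L) / (G·J).
Convert to SI units:
  G = 76.8 GPa = 7.68 × 10¹⁰ Pa
Substitute:
  phi = (1540 × 0.793) / ((7.68 × 10¹⁰) × (6.14 × 10⁻⁶))
  phi = 0.00259 rad
Convert to degrees: phi = 0.00259 × 180/π = 0.1484°
Final answer: phi = 0.1484°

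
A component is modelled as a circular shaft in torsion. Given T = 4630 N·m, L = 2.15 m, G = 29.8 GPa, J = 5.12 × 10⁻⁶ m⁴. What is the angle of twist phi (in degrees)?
Model: a circular shaft in torsion, so phi = (T·L) / (G·J).
Convert to SI units:
  G = 29.8 GPa = 2.98 × 10¹⁰ Pa
Substitute:
  phi = (4630 × 2.15) / ((2.98 × 10¹⁰) × (5.12 × 10⁻⁶))
  phi = 0.06524 rad
Convert to degrees: phi = 0.06524 × 180/π = 3.738°
Final answer: phi = 3.738°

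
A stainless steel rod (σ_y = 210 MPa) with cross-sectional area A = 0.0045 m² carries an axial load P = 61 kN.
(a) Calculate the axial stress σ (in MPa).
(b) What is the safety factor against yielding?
(a) Axial stress σ = P/A. Convert P = 61 kN = 61000 N.
  σ = 61000 / 0.0045 = 1.356 × 10⁷ Pa = 13.56 MPa
(b) Safety factor SF = σ_y/σ = 210 / 13.56 = 15.49
Final answer: (a) σ = 13.56 MPa, (b) SF = 15.49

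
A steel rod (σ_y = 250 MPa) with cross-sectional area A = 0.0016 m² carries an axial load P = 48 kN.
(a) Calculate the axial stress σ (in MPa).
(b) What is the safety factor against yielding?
(a) Axial stress σ = P/A. Convert P = 48 kN = 48000 N.
  σ = 48000 / 0.0016 = 3 × 10⁷ Pa = 30 MPa
(b) Safety factor SF = σ_y/σ = 250 / 30 = 8.333
Final answer: (a) σ = 30 MPa, (b) SF = 8.333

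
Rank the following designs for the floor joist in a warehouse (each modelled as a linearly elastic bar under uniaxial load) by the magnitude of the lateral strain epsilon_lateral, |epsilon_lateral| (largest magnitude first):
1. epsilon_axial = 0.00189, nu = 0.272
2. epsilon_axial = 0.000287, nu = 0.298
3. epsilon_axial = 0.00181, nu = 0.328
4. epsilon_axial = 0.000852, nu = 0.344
Model: a linearly elastic bar under uniaxial load, so epsilon_lateral = -nu·epsilon_axial (SI units).
  Case 1: epsilon_lateral = -(0.272 × 0.00189) = -0.0005141
  Case 2: epsilon_lateral = -(0.298 × 0.000287) = -8.553 × 10⁻⁵
  Case 3: epsilon_lateral = -(0.328 × 0.00181) = -0.0005937
  Case 4: epsilon_lateral = -(0.344 × 0.000852) = -0.0002931
Ordering by |epsilon_lateral|: 0.0005937 (case 3) > 0.0005141 (case 1) > 0.0002931 (case 4) > 8.553 × 10⁻⁵ (case 2)
Final answer: 3, 1, 4, 2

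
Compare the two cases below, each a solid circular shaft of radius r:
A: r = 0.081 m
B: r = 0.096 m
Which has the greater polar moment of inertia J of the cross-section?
Model: a solid circular shaft of radius r, so J = (π·r^4) / 2 (SI units).
  A: J = (π × 0.081^4) / 2 = 6.762 × 10⁻⁵ m⁴
  B: J = (π × 0.096^4) / 2 = 0.0001334 m⁴
0.0001334 m⁴ > 6.762 × 10⁻⁵ m⁴, so B is larger.
Final answer: B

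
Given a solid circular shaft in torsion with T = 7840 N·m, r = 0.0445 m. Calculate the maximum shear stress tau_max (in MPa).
Model: a solid circular shaft in torsion, so tau_max = (2·T) / (π·r^3).
Substitute:
  tau_max = (2 × 7840) / (π × 0.0445^3)
  tau_max = 5.664 × 10⁷ Pa
Convert: tau_max = 5.664 × 10⁷ Pa = 56.64 MPa
Final answer: tau_max = 56.64 MPa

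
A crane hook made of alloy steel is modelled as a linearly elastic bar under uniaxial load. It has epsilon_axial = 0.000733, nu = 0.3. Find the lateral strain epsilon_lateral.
Model: a linearly elastic bar under uniaxial load, so epsilon_lateral = -nu·epsilon_axial.
Substitute:
  epsilon_lateral = -(0.3 × 0.000733)
  epsilon_lateral = -0.0002199
Final answer: epsilon_lateral = -0.0002199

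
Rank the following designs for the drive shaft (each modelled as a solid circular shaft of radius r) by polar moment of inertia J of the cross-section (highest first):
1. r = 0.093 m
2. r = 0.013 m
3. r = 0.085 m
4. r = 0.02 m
Model: a solid circular shaft of radius r, so J = (π·r^4) / 2 (SI units).
  Case 1: J = (π × 0.093^4) / 2 = 0.0001175 m⁴
  Case 2: J = (π × 0.013^4) / 2 = 4.486 × 10⁻⁸ m⁴
  Case 3: J = (π × 0.085^4) / 2 = 8.2 × 10⁻⁵ m⁴
  Case 4: J = (π × 0.02^4) / 2 = 2.513 × 10⁻⁷ m⁴
Ordering: 0.0001175 m⁴ (case 1) > 8.2 × 10⁻⁵ m⁴ (case 3) > 2.513 × 10⁻⁷ m⁴ (case 4) > 4.486 × 10⁻⁸ m⁴ (case 2)
Final answer: 1, 3, 4, 2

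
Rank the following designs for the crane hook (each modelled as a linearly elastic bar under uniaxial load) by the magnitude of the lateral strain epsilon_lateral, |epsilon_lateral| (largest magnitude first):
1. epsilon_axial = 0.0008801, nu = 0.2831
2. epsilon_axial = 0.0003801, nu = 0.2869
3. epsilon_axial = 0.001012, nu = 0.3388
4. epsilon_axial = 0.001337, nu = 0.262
Model: a linearly elastic bar under uniaxial load, so epsilon_lateral = -nu·epsilon_axial (SI units).
  Case 1: epsilon_lateral = -(0.2831 × 0.0008801) = -0.0002492
  Case 2: epsilon_lateral = -(0.2869 × 0.0003801) = -0.0001091
  Case 3: epsilon_lateral = -(0.3388 × 0.001012) = -0.0003429
  Case 4: epsilon_lateral = -(0.262 × 0.001337) = -0.0003503
Ordering by |epsilon_lateral|: 0.0003503 (case 4) > 0.0003429 (case 3) > 0.0002492 (case 1) > 0.0001091 (case 2)
Final answer: 4, 3, 1, 2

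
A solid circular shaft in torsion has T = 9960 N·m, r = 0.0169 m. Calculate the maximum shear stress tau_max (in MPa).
Model: a solid circular shaft in torsion, so tau_max = (2·T) / (π·r^3).
Substitute:
  tau_max = (2 × 9960) / (π × 0.0169^3)
  tau_max = 1.314 × 10⁹ Pa
Convert: tau_max = 1.314 × 10⁹ Pa = 1314 MPa
Final answer: tau_max = 1314 MPa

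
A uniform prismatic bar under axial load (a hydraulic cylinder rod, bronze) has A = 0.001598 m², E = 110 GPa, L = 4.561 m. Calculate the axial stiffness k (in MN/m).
Model: a uniform prismatic bar under axial load, so k = (A·E) / L.
Convert to SI units:
  E = 110 GPa = 1.1 × 10¹¹ Pa
Substitute:
  k = (0.001598 × (1.1 × 10¹¹)) / 4.561
  k = 3.854 × 10⁷ N/m
Convert: k = 3.854 × 10⁷ N/m = 38.54 MN/m
Final answer: k = 38.54 MN/m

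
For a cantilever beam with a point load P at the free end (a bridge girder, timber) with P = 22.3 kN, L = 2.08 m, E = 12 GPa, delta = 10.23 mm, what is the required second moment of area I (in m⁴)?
Model: a cantilever beam with a point load P at the free end, so delta = (P·L^3) / (3·E·I).
Solve for I: I = (P·L^3) / (3·delta·E).
Convert to SI units:
  P = 22.3 kN = 22300 N
  E = 12 GPa = 1.2 × 10¹⁰ Pa
  delta = 10.23 mm = 0.01023 m
Substitute:
  I = (22300 × 2.08^3) / (3 × 0.01023 × (1.2 × 10¹⁰))
  I = 0.0005449 m⁴
Final answer: I = 0.0005449 m⁴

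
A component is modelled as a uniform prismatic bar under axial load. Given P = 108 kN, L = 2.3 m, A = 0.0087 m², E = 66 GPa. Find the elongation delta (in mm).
Model: a uniform prismatic bar under axial load, so delta = (P·L) / (A·E).
Convert to SI units:
  P = 108 kN = 108000 N
  E = 66 GPa = 6.6 × 10¹⁰ Pa
Substitute:
  delta = (108000 × 2.3) / (0.0087 × (6.6 × 10¹⁰))
  delta = 0.0004326 m
Convert: delta = 0.0004326 m = 0.4326 mm
Final answer: delta = 0.4326 mm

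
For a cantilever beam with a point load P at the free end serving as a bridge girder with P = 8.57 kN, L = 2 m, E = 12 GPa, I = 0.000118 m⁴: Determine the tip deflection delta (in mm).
Model: a cantilever beam with a point load P at the free end, so delta = (P·L^3) / (3·E·I).
Convert to SI units:
  P = 8.57 kN = 8570 N
  E = 12 GPa = 1.2 × 10¹⁰ Pa
Substitute:
  delta = (8570 × 2^3) / (3 × (1.2 × 10¹⁰) × 0.000118)
  delta = 0.01614 m
Convert: delta = 0.01614 m = 16.14 mm
Final answer: delta = 16.14 mm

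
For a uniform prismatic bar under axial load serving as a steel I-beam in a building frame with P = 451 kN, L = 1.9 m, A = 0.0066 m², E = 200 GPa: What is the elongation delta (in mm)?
Model: a uniform prismatic bar under axial load, so delta = (P·L) / (A·E).
Convert to SI units:
  P = 451 kN = 451000 N
  E = 200 GPa = 2 × 10¹¹ Pa
Substitute:
  delta = (451000 × 1.9) / (0.0066 × (2 × 10¹¹))
  delta = 0.0006492 m
Convert: delta = 0.0006492 m = 0.6492 mm
Final answer: delta = 0.6492 mm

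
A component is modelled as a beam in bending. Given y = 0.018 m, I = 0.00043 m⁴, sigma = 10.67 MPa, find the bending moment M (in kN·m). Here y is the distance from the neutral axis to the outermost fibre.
Model: a beam in bending, so sigma = (M·y) / I.
Solve for M: M = (sigma·I) / y.
Convert to SI units:
  sigma = 10.67 MPa = 1.067 × 10⁷ Pa
Substitute:
  M = ((1.067 × 10⁷) × 0.00043) / 0.018
  M = 254900 N·m
Convert: M = 254900 N·m = 254.9 kN·m
Final answer: M = 254.9 kN·m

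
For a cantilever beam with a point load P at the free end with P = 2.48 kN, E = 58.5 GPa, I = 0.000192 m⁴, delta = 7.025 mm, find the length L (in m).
Model: a cantilever beam with a point load P at the free end, so delta = (P·L^3) / (3·E·I).
Solve for L: L = ((3·delta·E·I) / P)^(1/3).
Convert to SI units:
  P = 2.48 kN = 2480 N
  E = 58.5 GPa = 5.85 × 10¹⁰ Pa
  delta = 7.025 mm = 0.007025 m
Substitute:
  L = ((3 × 0.007025 × (5.85 × 10¹⁰) × 0.000192) / 2480)^(1/3)
  L = 4.57 m
Final answer: L = 4.57 m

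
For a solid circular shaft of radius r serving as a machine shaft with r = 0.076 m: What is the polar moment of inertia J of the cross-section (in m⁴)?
Model: a solid circular shaft of radius r, so J = (π·r^4) / 2.
Substitute:
  J = (π × 0.076^4) / 2
  J = 5.241 × 10⁻⁵ m⁴
Final answer: J = 5.241 × 10⁻⁵ m⁴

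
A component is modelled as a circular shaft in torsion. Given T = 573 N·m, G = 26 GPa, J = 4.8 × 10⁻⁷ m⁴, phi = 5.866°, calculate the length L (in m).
Model: a circular shaft in torsion, so phi = (T·L) / (G·J).
Solve for L: L = (phi·G·J) / T.
Convert to SI units:
  G = 26 GPa = 2.6 × 10¹⁰ Pa
  phi = 5.866° = 0.1024 rad
Substitute:
  L = (0.1024 × (2.6 × 10¹⁰) × (4.8 × 10⁻⁷)) / 573
  L = 2.23 m
Final answer: L = 2.23 m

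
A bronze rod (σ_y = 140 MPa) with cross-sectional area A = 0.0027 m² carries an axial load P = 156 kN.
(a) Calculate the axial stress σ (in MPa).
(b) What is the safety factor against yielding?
(a) Axial stress σ = P/A. Convert P = 156 kN = 156000 N.
  σ = 156000 / 0.0027 = 5.778 × 10⁷ Pa = 57.78 MPa
(b) Safety factor SF = σ_y/σ = 140 / 57.78 = 2.423
Final answer: (a) σ = 57.78 MPa, (b) SF = 2.423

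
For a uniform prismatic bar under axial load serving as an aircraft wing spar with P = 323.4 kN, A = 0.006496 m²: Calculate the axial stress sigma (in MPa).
Model: a uniform prismatic bar under axial load, so sigma = P / A.
Convert to SI units:
  P = 323.4 kN = 323400 N
Substitute:
  sigma = 323400 / 0.006496
  sigma = 4.978 × 10⁷ Pa
Convert: sigma = 4.978 × 10⁷ Pa = 49.78 MPa
Final answer: sigma = 49.78 MPa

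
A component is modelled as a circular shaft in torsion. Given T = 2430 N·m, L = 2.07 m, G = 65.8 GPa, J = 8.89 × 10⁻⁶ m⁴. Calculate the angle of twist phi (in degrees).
Model: a circular shaft in torsion, so phi = (T·L) / (G·J).
Convert to SI units:
  G = 65.8 GPa = 6.58 × 10¹⁰ Pa
Substitute:
  phi = (2430 × 2.07) / ((6.58 × 10¹⁰) × (8.89 × 10⁻⁶))
  phi = 0.008599 rad
Convert to degrees: phi = 0.008599 × 180/π = 0.4927°
Final answer: phi = 0.4927°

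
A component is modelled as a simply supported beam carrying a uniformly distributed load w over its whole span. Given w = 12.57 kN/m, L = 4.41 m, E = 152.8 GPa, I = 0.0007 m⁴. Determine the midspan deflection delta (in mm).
Model: a simply supported beam carrying a uniformly distributed load w over its whole span, so delta = (5·w·L^4) / (384·E·I).
Convert to SI units:
  w = 12.57 kN/m = 12570 N/m
  E = 152.8 GPa = 1.528 × 10¹¹ Pa
Substitute:
  delta = (5 × 12570 × 4.41^4) / (384 × (1.528 × 10¹¹) × 0.0007)
  delta = 0.0005788 m
Convert: delta = 0.0005788 m = 0.5788 mm
Final answer: delta = 0.5788 mm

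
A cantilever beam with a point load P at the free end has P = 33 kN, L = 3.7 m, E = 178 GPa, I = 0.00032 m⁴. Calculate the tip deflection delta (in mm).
Model: a cantilever beam with a point load P at the free end, so delta = (P·L^3) / (3·E·I).
Convert to SI units:
  P = 33 kN = 33000 N
  E = 178 GPa = 1.78 × 10¹¹ Pa
Substitute:
  delta = (33000 × 3.7^3) / (3 × (1.78 × 10¹¹) × 0.00032)
  delta = 0.009782 m
Convert: delta = 0.009782 m = 9.782 mm
Final answer: delta = 9.782 mm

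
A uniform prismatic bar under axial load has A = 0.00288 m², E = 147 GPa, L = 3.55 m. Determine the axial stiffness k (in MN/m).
Model: a uniform prismatic bar under axial load, so k = (A·E) / L.
Convert to SI units:
  E = 147 GPa = 1.47 × 10¹¹ Pa
Substitute:
  k = (0.00288 × (1.47 × 10¹¹)) / 3.55
  k = 1.193 × 10⁸ N/m
Convert: k = 1.193 × 10⁸ N/m = 119.3 MN/m
Final answer: k = 119.3 MN/m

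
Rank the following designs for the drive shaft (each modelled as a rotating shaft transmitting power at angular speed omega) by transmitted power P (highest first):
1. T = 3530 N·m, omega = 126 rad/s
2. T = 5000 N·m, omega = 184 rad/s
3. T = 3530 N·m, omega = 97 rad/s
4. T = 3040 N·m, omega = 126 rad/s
Model: a rotating shaft transmitting power at angular speed omega, so P = T·omega (SI units).
  Case 1: P = 3530 × 126 = 444800 W = 444.8 kW
  Case 2: P = 5000 × 184 = 920000 W = 920 kW
  Case 3: P = 3530 × 97 = 342400 W = 342.4 kW
  Case 4: P = 3040 × 126 = 383000 W = 383 kW
Ordering: 920 kW (case 2) > 444.8 kW (case 1) > 383 kW (case 4) > 342.4 kW (case 3)
Final answer: 2, 1, 4, 3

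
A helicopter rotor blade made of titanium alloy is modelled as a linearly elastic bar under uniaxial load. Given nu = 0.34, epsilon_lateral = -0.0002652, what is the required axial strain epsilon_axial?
Model: a linearly elastic bar under uniaxial load, so epsilon_lateral = -nu·epsilon_axial.
Solve for epsilon_axial: epsilon_axial = -epsilon_lateral / nu.
Substitute:
  epsilon_axial = -(-0.0002652) / 0.34
  epsilon_axial = 0.00078
Final answer: epsilon_axial = 0.00078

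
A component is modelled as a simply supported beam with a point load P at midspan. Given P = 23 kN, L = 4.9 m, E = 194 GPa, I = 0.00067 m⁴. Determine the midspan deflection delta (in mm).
Model: a simply supported beam with a point load P at midspan, so delta = (P·L^3) / (48·E·I).
Convert to SI units:
  P = 23 kN = 23000 N
  E = 194 GPa = 1.94 × 10¹¹ Pa
Substitute:
  delta = (23000 × 4.9^3) / (48 × (1.94 × 10¹¹) × 0.00067)
  delta = 0.0004337 m
Convert: delta = 0.0004337 m = 0.4337 mm
Final answer: delta = 0.4337 mm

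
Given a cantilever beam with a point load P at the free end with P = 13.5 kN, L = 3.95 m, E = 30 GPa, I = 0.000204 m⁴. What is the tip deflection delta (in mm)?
Model: a cantilever beam with a point load P at the free end, so delta = (P·L^3) / (3·E·I).
Convert to SI units:
  P = 13.5 kN = 13500 N
  E = 30 GPa = 3 × 10¹⁰ Pa
Substitute:
  delta = (13500 × 3.95^3) / (3 × (3 × 10¹⁰) × 0.000204)
  delta = 0.04532 m
Convert: delta = 0.04532 m = 45.32 mm
Final answer: delta = 45.32 mm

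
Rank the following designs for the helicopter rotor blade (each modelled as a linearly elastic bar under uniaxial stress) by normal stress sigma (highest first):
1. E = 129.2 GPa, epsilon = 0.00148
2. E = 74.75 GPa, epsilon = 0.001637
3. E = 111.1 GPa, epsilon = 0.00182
Model: a linearly elastic bar under uniaxial stress, so sigma = E·epsilon (SI units).
  Case 1: sigma = (1.292 × 10¹¹) × 0.00148 = 1.912 × 10⁸ Pa = 191.2 MPa
  Case 2: sigma = (7.475 × 10¹⁰) × 0.001637 = 1.224 × 10⁸ Pa = 122.4 MPa
  Case 3: sigma = (1.111 × 10¹¹) × 0.00182 = 2.022 × 10⁸ Pa = 202.2 MPa
Ordering: 202.2 MPa (case 3) > 191.2 MPa (case 1) > 122.4 MPa (case 2)
Final answer: 3, 1, 2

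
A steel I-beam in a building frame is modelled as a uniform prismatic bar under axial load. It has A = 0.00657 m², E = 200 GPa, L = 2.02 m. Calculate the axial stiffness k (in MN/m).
Model: a uniform prismatic bar under axial load, so k = (A·E) / L.
Convert to SI units:
  E = 200 GPa = 2 × 10¹¹ Pa
Substitute:
  k = (0.00657 × (2 × 10¹¹)) / 2.02
  k = 6.505 × 10⁸ N/m
Convert: k = 6.505 × 10⁸ N/m = 650.5 MN/m
Final answer: k = 650.5 MN/m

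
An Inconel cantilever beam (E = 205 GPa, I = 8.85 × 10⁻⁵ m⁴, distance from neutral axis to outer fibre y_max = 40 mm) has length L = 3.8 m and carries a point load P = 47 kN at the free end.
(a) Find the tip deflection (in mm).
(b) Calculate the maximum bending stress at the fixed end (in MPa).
(a) Tip deflection of a cantilever with an end point load: δ = P·L^3 / (3·E·I). Convert P = 47 kN = 47000 N, E = 205 GPa = 2.05 × 10¹¹ Pa.
  δ = (47000 × 3.8^3) / (3 × (2.05 × 10¹¹) × (8.85 × 10⁻⁵)) = 0.04738 m = 47.38 mm
(b) Maximum bending moment at the fixed end: M = P·L = 47000 × 3.8 = 178600 N·m. Convert y_max = 40 mm = 0.04 m.
  σ = M·y_max / I = (178600 × 0.04) / (8.85 × 10⁻⁵) = 8.072 × 10⁷ Pa = 80.72 MPa
Final answer: (a) δ = 47.38 mm, (b) σ = 80.72 MPa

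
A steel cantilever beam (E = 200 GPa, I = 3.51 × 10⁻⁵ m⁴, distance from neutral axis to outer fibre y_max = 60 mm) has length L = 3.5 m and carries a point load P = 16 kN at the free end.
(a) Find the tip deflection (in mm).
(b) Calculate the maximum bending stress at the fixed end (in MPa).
(a) Tip deflection of a cantilever with an end point load: δ = P·L^3 / (3·E·I). Convert P = 16 kN = 16000 N, E = 200 GPa = 2 × 10¹¹ Pa.
  δ = (16000 × 3.5^3) / (3 × (2 × 10¹¹) × (3.51 × 10⁻⁵)) = 0.03257 m = 32.57 mm
(b) Maximum bending moment at the fixed end: M = P·L = 16000 × 3.5 = 56000 N·m. Convert y_max = 60 mm = 0.06 m.
  σ = M·y_max / I = (56000 × 0.06) / (3.51 × 10⁻⁵) = 9.573 × 10⁷ Pa = 95.73 MPa
Final answer: (a) δ = 32.57 mm, (b) σ = 95.73 MPa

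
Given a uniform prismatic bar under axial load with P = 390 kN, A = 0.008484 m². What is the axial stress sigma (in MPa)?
Model: a uniform prismatic bar under axial load, so sigma = P / A.
Convert to SI units:
  P = 390 kN = 390000 N
Substitute:
  sigma = 390000 / 0.008484
  sigma = 4.597 × 10⁷ Pa
Convert: sigma = 4.597 × 10⁷ Pa = 45.97 MPa
Final answer: sigma = 45.97 MPa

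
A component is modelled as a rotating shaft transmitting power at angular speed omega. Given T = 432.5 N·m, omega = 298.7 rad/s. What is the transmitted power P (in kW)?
Model: a rotating shaft transmitting power at angular speed omega, so P = T·omega.
Substitute:
  P = 432.5 × 298.7
  P = 129200 W
Convert: P = 129200 W = 129.2 kW
Final answer: P = 129.2 kW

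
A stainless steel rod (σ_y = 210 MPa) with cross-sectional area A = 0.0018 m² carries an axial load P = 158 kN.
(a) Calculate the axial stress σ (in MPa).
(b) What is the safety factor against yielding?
(a) Axial stress σ = P/A. Convert P = 158 kN = 158000 N.
  σ = 158000 / 0.0018 = 8.778 × 10⁷ Pa = 87.78 MPa
(b) Safety factor SF = σ_y/σ = 210 / 87.78 = 2.392
Final answer: (a) σ = 87.78 MPa, (b) SF = 2.392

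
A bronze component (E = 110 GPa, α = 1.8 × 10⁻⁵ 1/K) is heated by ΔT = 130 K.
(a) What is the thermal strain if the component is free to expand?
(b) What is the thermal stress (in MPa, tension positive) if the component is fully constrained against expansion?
(a) Free thermal strain ε_th = α·ΔT = (1.8 × 10⁻⁵) × 130 = 0.00234
(b) Fully constrained, the expansion is suppressed, so σ = -E·α·ΔT. Convert E = 110 GPa = 1.1 × 10¹¹ Pa.
  σ = -(1.1 × 10¹¹) × (1.8 × 10⁻⁵) × 130 = -2.574 × 10⁸ Pa = -257.4 MPa (compressive)
Final answer: (a) ε_th = 0.00234, (b) σ = -257.4 MPa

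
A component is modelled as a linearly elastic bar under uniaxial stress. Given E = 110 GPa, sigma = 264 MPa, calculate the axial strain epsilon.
Model: a linearly elastic bar under uniaxial stress, so sigma = E·epsilon.
Solve for epsilon: epsilon = sigma / E.
Convert to SI units:
  E = 110 GPa = 1.1 × 10¹¹ Pa
  sigma = 264 MPa = 2.64 × 10⁸ Pa
Substitute:
  epsilon = (2.64 × 10⁸) / (1.1 × 10¹¹)
  epsilon = 0.0024
Final answer: epsilon = 0.0024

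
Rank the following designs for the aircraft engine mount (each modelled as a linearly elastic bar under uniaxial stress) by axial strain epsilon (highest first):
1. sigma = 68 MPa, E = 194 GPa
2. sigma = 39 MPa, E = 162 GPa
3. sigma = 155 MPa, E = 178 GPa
Model: a linearly elastic bar under uniaxial stress, so epsilon = sigma / E (SI units).
  Case 1: epsilon = (6.8 × 10⁷) / (1.94 × 10¹¹) = 0.0003505
  Case 2: epsilon = (3.9 × 10⁷) / (1.62 × 10¹¹) = 0.0002407
  Case 3: epsilon = (1.55 × 10⁸) / (1.78 × 10¹¹) = 0.0008708
Ordering: 0.0008708 (case 3) > 0.0003505 (case 1) > 0.0002407 (case 2)
Final answer: 3, 1, 2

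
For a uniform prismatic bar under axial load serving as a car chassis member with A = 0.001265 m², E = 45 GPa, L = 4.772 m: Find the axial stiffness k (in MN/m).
Model: a uniform prismatic bar under axial load, so k = (A·E) / L.
Convert to SI units:
  E = 45 GPa = 4.5 × 10¹⁰ Pa
Substitute:
  k = (0.001265 × (4.5 × 10¹⁰)) / 4.772
  k = 1.193 × 10⁷ N/m
Convert: k = 1.193 × 10⁷ N/m = 11.93 MN/m
Final answer: k = 11.93 MN/m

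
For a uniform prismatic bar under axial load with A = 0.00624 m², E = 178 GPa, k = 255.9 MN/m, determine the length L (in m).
Model: a uniform prismatic bar under axial load, so k = (A·E) / L.
Solve for L: L = (A·E) / k.
Convert to SI units:
  E = 178 GPa = 1.78 × 10¹¹ Pa
  k = 255.9 MN/m = 2.559 × 10⁸ N/m
Substitute:
  L = (0.00624 × (1.78 × 10¹¹)) / (2.559 × 10⁸)
  L = 4.34 m
Final answer: L = 4.34 m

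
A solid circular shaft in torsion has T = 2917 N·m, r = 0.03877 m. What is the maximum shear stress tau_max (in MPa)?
Model: a solid circular shaft in torsion, so tau_max = (2·T) / (π·r^3).
Substitute:
  tau_max = (2 × 2917) / (π × 0.03877^3)
  tau_max = 3.187 × 10⁷ Pa
Convert: tau_max = 3.187 × 10⁷ Pa = 31.87 MPa
Final answer: tau_max = 31.87 MPa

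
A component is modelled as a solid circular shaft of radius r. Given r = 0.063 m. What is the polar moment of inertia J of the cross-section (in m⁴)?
Model: a solid circular shaft of radius r, so J = (π·r^4) / 2.
Substitute:
  J = (π × 0.063^4) / 2
  J = 2.474 × 10⁻⁵ m⁴
Final answer: J = 2.474 × 10⁻⁵ m⁴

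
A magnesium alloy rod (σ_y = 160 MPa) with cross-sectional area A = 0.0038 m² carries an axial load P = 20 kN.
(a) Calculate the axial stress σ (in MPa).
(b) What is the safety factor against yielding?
(a) Axial stress σ = P/A. Convert P = 20 kN = 20000 N.
  σ = 20000 / 0.0038 = 5.263 × 10⁶ Pa = 5.263 MPa
(b) Safety factor SF = σ_y/σ = 160 / 5.263 = 30.4
Final answer: (a) σ = 5.263 MPa, (b) SF = 30.4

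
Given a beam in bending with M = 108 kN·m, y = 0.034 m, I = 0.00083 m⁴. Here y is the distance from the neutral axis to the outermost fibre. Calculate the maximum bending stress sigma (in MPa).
Model: a beam in bending, so sigma = (M·y) / I.
Convert to SI units:
  M = 108 kN·m = 108000 N·m
Substitute:
  sigma = (108000 × 0.034) / 0.00083
  sigma = 4.424 × 10⁶ Pa
Convert: sigma = 4.424 × 10⁶ Pa = 4.424 MPa
Final answer: sigma = 4.424 MPa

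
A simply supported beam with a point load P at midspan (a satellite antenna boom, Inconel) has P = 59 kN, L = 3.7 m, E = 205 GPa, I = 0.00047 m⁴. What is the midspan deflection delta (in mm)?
Model: a simply supported beam with a point load P at midspan, so delta = (P·L^3) / (48·E·I).
Convert to SI units:
  P = 59 kN = 59000 N
  E = 205 GPa = 2.05 × 10¹¹ Pa
Substitute:
  delta = (59000 × 3.7^3) / (48 × (2.05 × 10¹¹) × 0.00047)
  delta = 0.0006462 m
Convert: delta = 0.0006462 m = 0.6462 mm
Final answer: delta = 0.6462 mm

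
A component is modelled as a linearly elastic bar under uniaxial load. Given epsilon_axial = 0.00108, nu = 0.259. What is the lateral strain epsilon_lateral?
Model: a linearly elastic bar under uniaxial load, so epsilon_lateral = -nu·epsilon_axial.
Substitute:
  epsilon_lateral = -(0.259 × 0.00108)
  epsilon_lateral = -0.0002797
Final answer: epsilon_lateral = -0.0002797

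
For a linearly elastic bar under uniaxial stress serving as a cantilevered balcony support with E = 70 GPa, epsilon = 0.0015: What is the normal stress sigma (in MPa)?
Model: a linearly elastic bar under uniaxial stress, so sigma = E·epsilon.
Convert to SI units:
  E = 70 GPa = 7 × 10¹⁰ Pa
Substitute:
  sigma = (7 × 10¹⁰) × 0.0015
  sigma = 1.05 × 10⁸ Pa
Convert: sigma = 1.05 × 10⁸ Pa = 105 MPa
Final answer: sigma = 105 MPa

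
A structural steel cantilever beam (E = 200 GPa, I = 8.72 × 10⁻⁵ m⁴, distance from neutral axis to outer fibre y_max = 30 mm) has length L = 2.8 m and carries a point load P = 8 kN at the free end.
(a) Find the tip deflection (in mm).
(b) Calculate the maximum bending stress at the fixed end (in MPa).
(a) Tip deflection of a cantilever with an end point load: δ = P·L^3 / (3·E·I). Convert P = 8 kN = 8000 N, E = 200 GPa = 2 × 10¹¹ Pa.
  δ = (8000 × 2.8^3) / (3 × (2 × 10¹¹) × (8.72 × 10⁻⁵)) = 0.003357 m = 3.357 mm
(b) Maximum bending moment at the fixed end: M = P·L = 8000 × 2.8 = 22400 N·m. Convert y_max = 30 mm = 0.03 m.
  σ = M·y_max / I = (22400 × 0.03) / (8.72 × 10⁻⁵) = 7.706 × 10⁶ Pa = 7.706 MPa
Final answer: (a) δ = 3.357 mm, (b) σ = 7.706 MPa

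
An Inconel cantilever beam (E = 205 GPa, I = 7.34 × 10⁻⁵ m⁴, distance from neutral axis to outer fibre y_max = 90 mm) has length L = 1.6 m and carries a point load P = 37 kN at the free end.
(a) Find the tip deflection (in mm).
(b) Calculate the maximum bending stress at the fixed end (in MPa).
(a) Tip deflection of a cantilever with an end point load: δ = P·L^3 / (3·E·I). Convert P = 37 kN = 37000 N, E = 205 GPa = 2.05 × 10¹¹ Pa.
  δ = (37000 × 1.6^3) / (3 × (2.05 × 10¹¹) × (7.34 × 10⁻⁵)) = 0.003357 m = 3.357 mm
(b) Maximum bending moment at the fixed end: M = P·L = 37000 × 1.6 = 59200 N·m. Convert y_max = 90 mm = 0.09 m.
  σ = M·y_max / I = (59200 × 0.09) / (7.34 × 10⁻⁵) = 7.259 × 10⁷ Pa = 72.59 MPa
Final answer: (a) δ = 3.357 mm, (b) σ = 72.59 MPa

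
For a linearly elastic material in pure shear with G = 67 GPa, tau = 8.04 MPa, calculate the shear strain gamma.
Model: a linearly elastic material in pure shear, so tau = G·gamma.
Solve for gamma: gamma = tau / G.
Convert to SI units:
  G = 67 GPa = 6.7 × 10¹⁰ Pa
  tau = 8.04 MPa = 8.04 × 10⁶ Pa
Substitute:
  gamma = (8.04 × 10⁶) / (6.7 × 10¹⁰)
  gamma = 0.00012
Final answer: gamma = 0.00012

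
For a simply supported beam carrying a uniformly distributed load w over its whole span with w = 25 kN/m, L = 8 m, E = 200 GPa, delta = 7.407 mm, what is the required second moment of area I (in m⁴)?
Model: a simply supported beam carrying a uniformly distributed load w over its whole span, so delta = (5·w·L^4) / (384·E·I).
Solve for I: I = (5·w·L^4) / (384·delta·E).
Convert to SI units:
  w = 25 kN/m = 25000 N/m
  E = 200 GPa = 2 × 10¹¹ Pa
  delta = 7.407 mm = 0.007407 m
Substitute:
  I = (5 × 25000 × 8^4) / (384 × 0.007407 × (2 × 10¹¹))
  I = 0.0009 m⁴
Final answer: I = 0.0009 m⁴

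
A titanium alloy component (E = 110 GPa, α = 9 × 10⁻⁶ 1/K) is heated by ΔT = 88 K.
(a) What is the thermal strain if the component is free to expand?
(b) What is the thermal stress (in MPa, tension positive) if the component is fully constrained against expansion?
(a) Free thermal strain ε_th = α·ΔT = (9 × 10⁻⁶) × 88 = 0.000792
(b) Fully constrained, the expansion is suppressed, so σ = -E·α·ΔT. Convert E = 110 GPa = 1.1 × 10¹¹ Pa.
  σ = -(1.1 × 10¹¹) × (9 × 10⁻⁶) × 88 = -8.712 × 10⁷ Pa = -87.12 MPa (compressive)
Final answer: (a) ε_th = 0.000792, (b) σ = -87.12 MPa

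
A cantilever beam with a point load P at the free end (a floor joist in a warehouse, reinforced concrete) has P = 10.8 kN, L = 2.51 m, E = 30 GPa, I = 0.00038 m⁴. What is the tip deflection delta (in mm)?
Model: a cantilever beam with a point load P at the free end, so delta = (P·L^3) / (3·E·I).
Convert to SI units:
  P = 10.8 kN = 10800 N
  E = 30 GPa = 3 × 10¹⁰ Pa
Substitute:
  delta = (10800 × 2.51^3) / (3 × (3 × 10¹⁰) × 0.00038)
  delta = 0.004994 m
Convert: delta = 0.004994 m = 4.994 mm
Final answer: delta = 4.994 mm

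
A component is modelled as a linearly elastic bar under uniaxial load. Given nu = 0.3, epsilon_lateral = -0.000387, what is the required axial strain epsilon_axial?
Model: a linearly elastic bar under uniaxial load, so epsilon_lateral = -nu·epsilon_axial.
Solve for epsilon_axial: epsilon_axial = -epsilon_lateral / nu.
Substitute:
  epsilon_axial = -(-0.000387) / 0.3
  epsilon_axial = 0.00129
Final answer: epsilon_axial = 0.00129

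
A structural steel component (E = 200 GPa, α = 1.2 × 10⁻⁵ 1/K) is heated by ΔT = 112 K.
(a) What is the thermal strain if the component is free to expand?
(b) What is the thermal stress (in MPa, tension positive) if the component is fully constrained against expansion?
(a) Free thermal strain ε_th = α·ΔT = (1.2 × 10⁻⁵) × 112 = 0.001344
(b) Fully constrained, the expansion is suppressed, so σ = -E·α·ΔT. Convert E = 200 GPa = 2 × 10¹¹ Pa.
  σ = -(2 × 10¹¹) × (1.2 × 10⁻⁵) × 112 = -2.688 × 10⁸ Pa = -268.8 MPa (compressive)
Final answer: (a) ε_th = 0.001344, (b) σ = -268.8 MPa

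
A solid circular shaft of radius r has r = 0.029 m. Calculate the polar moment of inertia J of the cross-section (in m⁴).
Model: a solid circular shaft of radius r, so J = (π·r^4) / 2.
Substitute:
  J = (π × 0.029^4) / 2
  J = 1.111 × 10⁻⁶ m⁴
Final answer: J = 1.111 × 10⁻⁶ m⁴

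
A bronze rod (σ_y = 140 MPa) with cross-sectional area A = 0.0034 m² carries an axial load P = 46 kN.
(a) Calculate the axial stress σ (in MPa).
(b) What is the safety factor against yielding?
(a) Axial stress σ = P/A. Convert P = 46 kN = 46000 N.
  σ = 46000 / 0.0034 = 1.353 × 10⁷ Pa = 13.53 MPa
(b) Safety factor SF = σ_y/σ = 140 / 13.53 = 10.35
Final answer: (a) σ = 13.53 MPa, (b) SF = 10.35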